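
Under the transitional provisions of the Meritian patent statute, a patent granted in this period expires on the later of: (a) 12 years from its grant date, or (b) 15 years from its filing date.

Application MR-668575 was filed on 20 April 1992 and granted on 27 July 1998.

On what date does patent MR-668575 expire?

(a) grant + 12 years → 27 July 2010.
(b) filing + 15 years → 20 April 2007.
Later of the two: 27 July 2010.

July 27, 2010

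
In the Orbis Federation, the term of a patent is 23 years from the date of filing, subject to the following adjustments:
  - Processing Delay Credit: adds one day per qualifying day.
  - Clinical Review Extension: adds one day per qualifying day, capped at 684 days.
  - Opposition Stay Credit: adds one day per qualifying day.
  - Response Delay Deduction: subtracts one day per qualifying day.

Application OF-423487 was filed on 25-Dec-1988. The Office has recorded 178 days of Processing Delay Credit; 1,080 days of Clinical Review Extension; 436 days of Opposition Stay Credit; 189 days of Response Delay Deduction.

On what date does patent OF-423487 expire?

Base term: filing date + 23 years → 25 December 2011.
Processing Delay Credit: +178 days → 20 June 2012.
Clinical Review Extension: 1080 days claimed exceeds the 684-day cap, so +684 days → 5 May 2014.
Opposition Stay Credit: +436 days → 15 July 2015.
Response Delay Deduction: −189 days → 7 January 2015.

January 7, 2015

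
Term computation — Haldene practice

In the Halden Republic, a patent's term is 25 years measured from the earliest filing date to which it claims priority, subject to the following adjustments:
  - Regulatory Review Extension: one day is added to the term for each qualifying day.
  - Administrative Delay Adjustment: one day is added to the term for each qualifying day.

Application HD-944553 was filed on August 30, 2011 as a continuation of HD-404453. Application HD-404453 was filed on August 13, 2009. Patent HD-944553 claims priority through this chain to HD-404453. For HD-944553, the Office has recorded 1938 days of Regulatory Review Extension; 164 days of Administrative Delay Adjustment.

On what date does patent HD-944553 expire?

May 15, 2040

Earliest priority filing: 13 August 2009.
Base term: 13 August 2009 + 25 years → 13 August 2034.
Regulatory Review Extension: +1938 days → 3 December 2039.
Administrative Delay Adjustment: +164 days → 15 May 2040.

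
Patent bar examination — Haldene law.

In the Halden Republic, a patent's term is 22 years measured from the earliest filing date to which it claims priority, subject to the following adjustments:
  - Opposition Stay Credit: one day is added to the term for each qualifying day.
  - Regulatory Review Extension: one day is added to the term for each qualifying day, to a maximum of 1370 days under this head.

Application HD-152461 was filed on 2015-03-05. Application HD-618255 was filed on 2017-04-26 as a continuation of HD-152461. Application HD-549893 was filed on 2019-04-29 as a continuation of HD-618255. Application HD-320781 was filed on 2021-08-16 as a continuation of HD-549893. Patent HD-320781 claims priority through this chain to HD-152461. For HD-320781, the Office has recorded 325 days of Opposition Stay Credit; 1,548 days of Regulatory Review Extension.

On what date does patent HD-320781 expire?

Earliest priority filing: 5 March 2015.
Base term: 5 March 2015 + 22 years → 5 March 2037.
Opposition Stay Credit: +325 days → 24 January 2038.
Regulatory Review Extension: 1548 days claimed exceeds the 1370-day cap, so +1370 days → 25 October 2041.

2041-10-25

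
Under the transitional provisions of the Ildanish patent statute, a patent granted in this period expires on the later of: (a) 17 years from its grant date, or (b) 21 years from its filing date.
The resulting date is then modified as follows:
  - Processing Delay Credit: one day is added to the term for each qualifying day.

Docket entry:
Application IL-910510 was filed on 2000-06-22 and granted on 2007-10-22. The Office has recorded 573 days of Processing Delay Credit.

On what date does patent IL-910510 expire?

(a) grant + 17 years → 22 October 2024.
(b) filing + 21 years → 22 June 2021.
Later of the two: 22 October 2024.
Processing Delay Credit: +573 days → 18 May 2026.

2026-05-18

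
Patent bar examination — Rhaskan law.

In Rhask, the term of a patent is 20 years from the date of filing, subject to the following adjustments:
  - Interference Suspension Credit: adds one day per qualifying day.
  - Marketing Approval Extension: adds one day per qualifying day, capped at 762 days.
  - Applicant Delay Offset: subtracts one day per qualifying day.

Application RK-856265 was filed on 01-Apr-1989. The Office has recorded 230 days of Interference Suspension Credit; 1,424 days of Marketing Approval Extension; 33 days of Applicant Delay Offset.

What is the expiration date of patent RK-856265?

Base term: filing date + 20 years → 1 April 2009.
Interference Suspension Credit: +230 days → 17 November 2009.
Marketing Approval Extension: 1424 days claimed exceeds the 762-day cap, so +762 days → 19 December 2011.
Applicant Delay Offset: −33 days → 16 November 2011.

November 16, 2011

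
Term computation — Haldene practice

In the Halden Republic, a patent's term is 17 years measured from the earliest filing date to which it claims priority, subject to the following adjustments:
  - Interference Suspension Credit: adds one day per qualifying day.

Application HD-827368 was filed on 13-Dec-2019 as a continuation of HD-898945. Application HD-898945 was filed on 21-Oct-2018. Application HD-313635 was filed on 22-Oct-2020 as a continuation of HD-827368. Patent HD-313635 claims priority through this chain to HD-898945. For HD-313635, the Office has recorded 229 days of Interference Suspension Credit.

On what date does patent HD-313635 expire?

Earliest priority filing: 21 October 2018.
Base term: 21 October 2018 + 17 years → 21 October 2035.
Interference Suspension Credit: +229 days → 6 June 2036.

2036-06-06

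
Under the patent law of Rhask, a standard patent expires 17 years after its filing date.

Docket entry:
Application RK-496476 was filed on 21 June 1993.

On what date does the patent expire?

Filing date + 17 years → 21 June 2010.

2010-06-21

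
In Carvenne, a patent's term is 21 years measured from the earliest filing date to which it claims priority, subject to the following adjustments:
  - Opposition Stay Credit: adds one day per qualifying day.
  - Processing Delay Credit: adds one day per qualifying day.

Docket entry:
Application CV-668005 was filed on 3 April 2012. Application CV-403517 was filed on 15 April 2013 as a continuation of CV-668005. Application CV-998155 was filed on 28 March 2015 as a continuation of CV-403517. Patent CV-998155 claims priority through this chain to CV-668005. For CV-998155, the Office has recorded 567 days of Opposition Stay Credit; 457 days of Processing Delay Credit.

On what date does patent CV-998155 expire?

2036-01-22

Earliest priority filing: 3 April 2012.
Base term: 3 April 2012 + 21 years → 3 April 2033.
Opposition Stay Credit: +567 days → 22 October 2034.
Processing Delay Credit: +457 days → 22 January 2036.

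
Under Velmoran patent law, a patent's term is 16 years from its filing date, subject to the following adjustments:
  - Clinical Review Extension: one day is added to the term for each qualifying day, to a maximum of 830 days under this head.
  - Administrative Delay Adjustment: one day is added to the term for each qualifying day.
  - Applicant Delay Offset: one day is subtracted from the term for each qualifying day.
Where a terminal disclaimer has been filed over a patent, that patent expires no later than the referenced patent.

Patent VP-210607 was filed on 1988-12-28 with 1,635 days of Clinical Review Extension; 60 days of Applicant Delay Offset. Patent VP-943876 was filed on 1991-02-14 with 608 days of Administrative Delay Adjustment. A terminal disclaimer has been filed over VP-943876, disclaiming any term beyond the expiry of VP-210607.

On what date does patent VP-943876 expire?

2007-02-06

Natural term of VP-943876:
  Base: filing + 16 years → 14 February 2007.
  Administrative Delay Adjustment: +608 days → 14 October 2008.
Expiry of referenced patent VP-210607:
  Base: filing + 16 years → 28 December 2004.
  Clinical Review Extension: 1635 days claimed exceeds the 830-day cap, so +830 days → 7 April 2007.
  Applicant Delay Offset: −60 days → 6 February 2007.
Terminal disclaimer: VP-943876 expires on the earlier of 14 October 2008 and 6 February 2007.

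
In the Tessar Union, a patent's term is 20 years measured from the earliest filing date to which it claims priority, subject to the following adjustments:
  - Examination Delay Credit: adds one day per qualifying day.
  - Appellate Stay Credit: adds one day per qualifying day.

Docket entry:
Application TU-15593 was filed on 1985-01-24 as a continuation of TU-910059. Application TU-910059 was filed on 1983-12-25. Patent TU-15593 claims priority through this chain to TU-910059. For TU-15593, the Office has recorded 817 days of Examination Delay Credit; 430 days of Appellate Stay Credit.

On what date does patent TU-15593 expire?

Earliest priority filing: 25 December 1983.
Base term: 25 December 1983 + 20 years → 25 December 2003.
Examination Delay Credit: +817 days → 21 March 2006.
Appellate Stay Credit: +430 days → 25 May 2007.

May 25, 2007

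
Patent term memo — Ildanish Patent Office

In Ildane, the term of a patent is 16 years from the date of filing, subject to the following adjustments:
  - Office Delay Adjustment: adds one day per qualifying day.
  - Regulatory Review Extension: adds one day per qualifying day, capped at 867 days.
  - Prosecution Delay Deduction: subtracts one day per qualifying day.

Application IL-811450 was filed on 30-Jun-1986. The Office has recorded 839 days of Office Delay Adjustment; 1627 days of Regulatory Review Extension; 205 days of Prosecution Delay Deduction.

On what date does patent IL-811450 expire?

Base term: filing date + 16 years → 30 June 2002.
Office Delay Adjustment: +839 days → 16 October 2004.
Regulatory Review Extension: 1627 days claimed exceeds the 867-day cap, so +867 days → 2 March 2007.
Prosecution Delay Deduction: −205 days → 9 August 2006.

2006-08-09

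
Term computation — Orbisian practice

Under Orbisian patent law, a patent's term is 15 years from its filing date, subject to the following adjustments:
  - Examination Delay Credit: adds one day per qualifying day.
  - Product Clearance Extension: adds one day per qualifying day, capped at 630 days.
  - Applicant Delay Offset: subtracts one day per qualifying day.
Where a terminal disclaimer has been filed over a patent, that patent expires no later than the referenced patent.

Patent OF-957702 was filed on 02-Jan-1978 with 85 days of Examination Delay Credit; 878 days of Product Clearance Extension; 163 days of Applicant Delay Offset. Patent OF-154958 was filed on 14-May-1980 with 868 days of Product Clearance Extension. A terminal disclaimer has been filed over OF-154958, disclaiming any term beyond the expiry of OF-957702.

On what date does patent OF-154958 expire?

Natural term of OF-154958:
  Base: filing + 15 years → 14 May 1995.
  Product Clearance Extension: 868 days claimed exceeds the 630-day cap, so +630 days → 2 February 1997.
Expiry of referenced patent OF-957702:
  Base: filing + 15 years → 2 January 1993.
  Examination Delay Credit: +85 days → 28 March 1993.
  Product Clearance Extension: 878 days claimed exceeds the 630-day cap, so +630 days → 18 December 1994.
  Applicant Delay Offset: −163 days → 8 July 1994.
Terminal disclaimer: OF-154958 expires on the earlier of 2 February 1997 and 8 July 1994.

July 8, 1994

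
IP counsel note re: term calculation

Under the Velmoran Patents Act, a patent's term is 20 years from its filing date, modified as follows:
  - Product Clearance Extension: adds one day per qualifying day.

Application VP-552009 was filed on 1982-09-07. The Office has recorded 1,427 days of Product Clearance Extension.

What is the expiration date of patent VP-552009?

Base term: filing date + 20 years → 7 September 2002.
Product Clearance Extension: +1427 days → 4 August 2006.

August 4, 2006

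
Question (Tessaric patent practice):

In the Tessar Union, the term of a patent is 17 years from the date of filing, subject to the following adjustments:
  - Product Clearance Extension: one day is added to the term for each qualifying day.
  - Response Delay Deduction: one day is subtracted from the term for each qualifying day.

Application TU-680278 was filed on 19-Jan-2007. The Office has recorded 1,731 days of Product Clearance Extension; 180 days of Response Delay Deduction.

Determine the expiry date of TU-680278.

Base term: filing date + 17 years → 19 January 2024.
Product Clearance Extension: +1731 days → 15 October 2028.
Response Delay Deduction: −180 days → 18 April 2028.

2028-04-18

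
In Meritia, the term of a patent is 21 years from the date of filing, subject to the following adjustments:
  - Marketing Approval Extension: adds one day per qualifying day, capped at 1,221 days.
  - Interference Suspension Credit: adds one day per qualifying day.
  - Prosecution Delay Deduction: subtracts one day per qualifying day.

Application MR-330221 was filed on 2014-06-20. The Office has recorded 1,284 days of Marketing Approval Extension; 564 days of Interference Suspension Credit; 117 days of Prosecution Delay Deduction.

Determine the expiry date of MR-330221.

Base term: filing date + 21 years → 20 June 2035.
Marketing Approval Extension: 1284 days claimed exceeds the 1221-day cap, so +1221 days → 23 October 2038.
Interference Suspension Credit: +564 days → 9 May 2040.
Prosecution Delay Deduction: −117 days → 13 January 2040.

January 13, 2040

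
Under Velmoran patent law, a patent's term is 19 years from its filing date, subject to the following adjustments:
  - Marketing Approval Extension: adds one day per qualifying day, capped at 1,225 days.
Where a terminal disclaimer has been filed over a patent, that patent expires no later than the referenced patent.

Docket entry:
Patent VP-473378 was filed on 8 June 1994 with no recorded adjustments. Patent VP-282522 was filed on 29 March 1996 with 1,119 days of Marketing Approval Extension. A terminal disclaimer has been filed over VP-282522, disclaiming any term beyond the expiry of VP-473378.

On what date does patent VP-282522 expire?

Natural term of VP-282522:
  Base: filing + 19 years → 29 March 2015.
  Marketing Approval Extension: 1119 days (within the 1225-day cap) → +1119 days → 21 April 2018.
Expiry of referenced patent VP-473378:
  Base: filing + 19 years → 8 June 2013.
Terminal disclaimer: VP-282522 expires on the earlier of 21 April 2018 and 8 June 2013.

2013-06-08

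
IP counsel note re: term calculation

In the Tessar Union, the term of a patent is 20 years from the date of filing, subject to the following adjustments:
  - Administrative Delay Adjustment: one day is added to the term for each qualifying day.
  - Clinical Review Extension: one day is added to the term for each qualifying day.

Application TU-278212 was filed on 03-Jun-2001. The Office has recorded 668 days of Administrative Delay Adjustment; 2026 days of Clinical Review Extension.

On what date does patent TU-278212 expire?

Base term: filing date + 20 years → 3 June 2021.
Administrative Delay Adjustment: +668 days → 2 April 2023.
Clinical Review Extension: +2026 days → 18 October 2028.

2028-10-18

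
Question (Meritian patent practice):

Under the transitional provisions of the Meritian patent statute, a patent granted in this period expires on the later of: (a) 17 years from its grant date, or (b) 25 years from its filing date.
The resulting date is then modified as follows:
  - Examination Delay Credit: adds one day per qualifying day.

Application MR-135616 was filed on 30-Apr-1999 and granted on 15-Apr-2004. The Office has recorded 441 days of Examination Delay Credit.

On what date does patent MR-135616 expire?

(a) grant + 17 years → 15 April 2021.
(b) filing + 25 years → 30 April 2024.
Later of the two: 30 April 2024.
Examination Delay Credit: +441 days → 15 July 2025.

2025-07-15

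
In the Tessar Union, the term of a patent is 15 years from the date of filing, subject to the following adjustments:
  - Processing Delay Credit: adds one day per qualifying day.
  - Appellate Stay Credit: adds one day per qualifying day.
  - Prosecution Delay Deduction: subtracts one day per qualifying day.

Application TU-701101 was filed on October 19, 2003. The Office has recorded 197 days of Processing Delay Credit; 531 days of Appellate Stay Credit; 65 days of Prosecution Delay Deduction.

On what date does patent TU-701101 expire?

August 12, 2020

Base term: filing date + 15 years → 19 October 2018.
Processing Delay Credit: +197 days → 4 May 2019.
Appellate Stay Credit: +531 days → 16 October 2020.
Prosecution Delay Deduction: −65 days → 12 August 2020.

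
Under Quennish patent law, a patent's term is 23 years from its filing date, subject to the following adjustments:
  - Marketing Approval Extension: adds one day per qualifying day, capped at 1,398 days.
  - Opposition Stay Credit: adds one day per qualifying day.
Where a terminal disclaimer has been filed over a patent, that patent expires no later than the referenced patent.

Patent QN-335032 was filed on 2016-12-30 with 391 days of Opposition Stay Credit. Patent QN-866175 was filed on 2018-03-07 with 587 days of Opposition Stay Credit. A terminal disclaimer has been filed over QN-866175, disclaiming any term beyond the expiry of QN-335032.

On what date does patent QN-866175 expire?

January 24, 2041

Natural term of QN-866175:
  Base: filing + 23 years → 7 March 2041.
  Opposition Stay Credit: +587 days → 15 October 2042.
Expiry of referenced patent QN-335032:
  Base: filing + 23 years → 30 December 2039.
  Opposition Stay Credit: +391 days → 24 January 2041.
Terminal disclaimer: QN-866175 expires on the earlier of 15 October 2042 and 24 January 2041.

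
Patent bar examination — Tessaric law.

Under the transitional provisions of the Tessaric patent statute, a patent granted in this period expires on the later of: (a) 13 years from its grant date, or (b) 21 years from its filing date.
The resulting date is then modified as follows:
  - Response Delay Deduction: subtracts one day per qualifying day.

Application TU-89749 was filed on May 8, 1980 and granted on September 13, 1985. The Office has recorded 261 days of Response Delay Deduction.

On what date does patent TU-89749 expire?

August 20, 2000

(a) grant + 13 years → 13 September 1998.
(b) filing + 21 years → 8 May 2001.
Later of the two: 8 May 2001.
Response Delay Deduction: −261 days → 20 August 2000.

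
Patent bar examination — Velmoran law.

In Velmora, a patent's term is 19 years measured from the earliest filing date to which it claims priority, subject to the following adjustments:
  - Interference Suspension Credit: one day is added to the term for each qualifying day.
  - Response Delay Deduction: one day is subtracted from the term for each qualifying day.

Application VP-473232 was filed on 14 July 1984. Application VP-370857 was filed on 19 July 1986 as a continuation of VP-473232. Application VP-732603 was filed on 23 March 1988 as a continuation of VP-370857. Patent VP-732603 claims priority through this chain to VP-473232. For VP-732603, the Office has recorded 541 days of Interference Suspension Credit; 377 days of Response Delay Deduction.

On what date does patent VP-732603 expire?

Earliest priority filing: 14 July 1984.
Base term: 14 July 1984 + 19 years → 14 July 2003.
Interference Suspension Credit: +541 days → 5 January 2005.
Response Delay Deduction: −377 days → 25 December 2003.

December 25, 2003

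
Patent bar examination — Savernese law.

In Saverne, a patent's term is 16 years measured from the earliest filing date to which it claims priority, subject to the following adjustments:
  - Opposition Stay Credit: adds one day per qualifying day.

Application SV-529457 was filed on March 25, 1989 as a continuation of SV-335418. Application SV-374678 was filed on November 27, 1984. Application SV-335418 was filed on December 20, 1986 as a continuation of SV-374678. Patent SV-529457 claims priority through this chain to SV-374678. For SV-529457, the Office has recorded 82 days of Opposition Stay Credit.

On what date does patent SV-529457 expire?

2001-02-17

Earliest priority filing: 27 November 1984.
Base term: 27 November 1984 + 16 years → 27 November 2000.
Opposition Stay Credit: +82 days → 17 February 2001.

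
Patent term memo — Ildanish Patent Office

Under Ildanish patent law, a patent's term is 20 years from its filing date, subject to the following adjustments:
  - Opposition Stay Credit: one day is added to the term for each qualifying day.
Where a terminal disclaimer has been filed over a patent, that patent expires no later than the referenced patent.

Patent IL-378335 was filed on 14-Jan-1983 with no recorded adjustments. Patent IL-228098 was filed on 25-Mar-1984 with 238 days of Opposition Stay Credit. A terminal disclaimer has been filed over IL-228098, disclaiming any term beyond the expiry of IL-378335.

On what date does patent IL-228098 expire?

2003-01-14

Natural term of IL-228098:
  Base: filing + 20 years → 25 March 2004.
  Opposition Stay Credit: +238 days → 18 November 2004.
Expiry of referenced patent IL-378335:
  Base: filing + 20 years → 14 January 2003.
Terminal disclaimer: IL-228098 expires on the earlier of 18 November 2004 and 14 January 2003.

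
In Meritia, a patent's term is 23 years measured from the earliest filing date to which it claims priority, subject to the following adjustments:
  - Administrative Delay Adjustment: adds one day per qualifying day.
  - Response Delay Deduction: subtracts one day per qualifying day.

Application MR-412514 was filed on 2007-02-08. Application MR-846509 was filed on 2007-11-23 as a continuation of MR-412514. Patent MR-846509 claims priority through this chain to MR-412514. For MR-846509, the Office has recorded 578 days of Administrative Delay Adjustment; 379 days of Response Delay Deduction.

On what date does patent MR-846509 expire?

2030-08-26

Earliest priority filing: 8 February 2007.
Base term: 8 February 2007 + 23 years → 8 February 2030.
Administrative Delay Adjustment: +578 days → 9 September 2031.
Response Delay Deduction: −379 days → 26 August 2030.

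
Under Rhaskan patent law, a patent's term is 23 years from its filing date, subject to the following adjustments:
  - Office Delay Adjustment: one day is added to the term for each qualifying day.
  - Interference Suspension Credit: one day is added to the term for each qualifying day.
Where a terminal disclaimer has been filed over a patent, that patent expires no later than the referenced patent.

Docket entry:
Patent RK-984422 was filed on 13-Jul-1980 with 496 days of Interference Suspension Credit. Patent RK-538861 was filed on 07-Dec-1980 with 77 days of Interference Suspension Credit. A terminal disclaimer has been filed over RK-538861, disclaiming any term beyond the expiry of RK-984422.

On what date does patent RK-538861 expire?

February 22, 2004

Natural term of RK-538861:
  Base: filing + 23 years → 7 December 2003.
  Interference Suspension Credit: +77 days → 22 February 2004.
Expiry of referenced patent RK-984422:
  Base: filing + 23 years → 13 July 2003.
  Interference Suspension Credit: +496 days → 20 November 2004.
Terminal disclaimer: RK-538861 expires on the earlier of 22 February 2004 and 20 November 2004.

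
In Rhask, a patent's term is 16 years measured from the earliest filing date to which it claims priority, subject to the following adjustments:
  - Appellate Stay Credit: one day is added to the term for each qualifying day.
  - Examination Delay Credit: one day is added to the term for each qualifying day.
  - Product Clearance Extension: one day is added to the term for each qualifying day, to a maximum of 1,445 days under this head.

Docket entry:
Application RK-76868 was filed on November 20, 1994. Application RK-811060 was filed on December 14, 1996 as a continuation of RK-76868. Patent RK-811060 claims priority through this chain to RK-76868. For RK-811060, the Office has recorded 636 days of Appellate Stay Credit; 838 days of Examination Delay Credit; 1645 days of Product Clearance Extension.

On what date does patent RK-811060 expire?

2018-11-17

Earliest priority filing: 20 November 1994.
Base term: 20 November 1994 + 16 years → 20 November 2010.
Appellate Stay Credit: +636 days → 17 August 2012.
Examination Delay Credit: +838 days → 3 December 2014.
Product Clearance Extension: 1645 days claimed exceeds the 1445-day cap, so +1445 days → 17 November 2018.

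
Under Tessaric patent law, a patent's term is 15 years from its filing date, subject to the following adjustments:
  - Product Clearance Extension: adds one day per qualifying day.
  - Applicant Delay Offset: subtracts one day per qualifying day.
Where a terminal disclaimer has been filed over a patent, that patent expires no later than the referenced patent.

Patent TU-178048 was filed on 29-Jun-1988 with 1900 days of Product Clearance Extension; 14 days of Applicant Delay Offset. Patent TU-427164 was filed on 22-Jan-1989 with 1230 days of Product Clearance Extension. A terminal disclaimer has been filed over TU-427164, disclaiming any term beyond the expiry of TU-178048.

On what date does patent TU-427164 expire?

2007-06-05

Natural term of TU-427164:
  Base: filing + 15 years → 22 January 2004.
  Product Clearance Extension: +1230 days → 5 June 2007.
Expiry of referenced patent TU-178048:
  Base: filing + 15 years → 29 June 2003.
  Product Clearance Extension: +1900 days → 10 September 2008.
  Applicant Delay Offset: −14 days → 27 August 2008.
Terminal disclaimer: TU-427164 expires on the earlier of 5 June 2007 and 27 August 2008.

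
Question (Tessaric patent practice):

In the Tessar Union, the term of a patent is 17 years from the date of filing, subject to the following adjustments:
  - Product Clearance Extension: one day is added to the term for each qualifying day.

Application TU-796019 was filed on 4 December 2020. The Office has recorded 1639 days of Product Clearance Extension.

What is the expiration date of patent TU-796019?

May 31, 2042

Base term: filing date + 17 years → 4 December 2037.
Product Clearance Extension: +1639 days → 31 May 2042.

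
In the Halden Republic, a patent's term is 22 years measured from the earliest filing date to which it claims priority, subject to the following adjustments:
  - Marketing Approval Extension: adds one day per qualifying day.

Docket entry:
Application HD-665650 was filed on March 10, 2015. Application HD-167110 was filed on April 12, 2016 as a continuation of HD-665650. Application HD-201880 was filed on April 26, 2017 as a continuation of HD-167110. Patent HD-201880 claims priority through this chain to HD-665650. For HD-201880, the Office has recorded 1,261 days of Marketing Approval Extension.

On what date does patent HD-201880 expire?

August 22, 2040

Earliest priority filing: 10 March 2015.
Base term: 10 March 2015 + 22 years → 10 March 2037.
Marketing Approval Extension: +1261 days → 22 August 2040.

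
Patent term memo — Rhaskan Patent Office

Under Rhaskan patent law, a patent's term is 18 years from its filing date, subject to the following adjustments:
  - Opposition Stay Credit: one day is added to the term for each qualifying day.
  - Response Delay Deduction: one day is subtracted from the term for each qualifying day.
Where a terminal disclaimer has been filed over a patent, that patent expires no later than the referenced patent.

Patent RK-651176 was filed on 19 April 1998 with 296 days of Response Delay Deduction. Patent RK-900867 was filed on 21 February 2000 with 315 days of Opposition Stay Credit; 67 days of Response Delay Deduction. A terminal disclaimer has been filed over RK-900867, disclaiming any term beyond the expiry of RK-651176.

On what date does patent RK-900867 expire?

Natural term of RK-900867:
  Base: filing + 18 years → 21 February 2018.
  Opposition Stay Credit: +315 days → 2 January 2019.
  Response Delay Deduction: −67 days → 27 October 2018.
Expiry of referenced patent RK-651176:
  Base: filing + 18 years → 19 April 2016.
  Response Delay Deduction: −296 days → 28 June 2015.
Terminal disclaimer: RK-900867 expires on the earlier of 27 October 2018 and 28 June 2015.

2015-06-28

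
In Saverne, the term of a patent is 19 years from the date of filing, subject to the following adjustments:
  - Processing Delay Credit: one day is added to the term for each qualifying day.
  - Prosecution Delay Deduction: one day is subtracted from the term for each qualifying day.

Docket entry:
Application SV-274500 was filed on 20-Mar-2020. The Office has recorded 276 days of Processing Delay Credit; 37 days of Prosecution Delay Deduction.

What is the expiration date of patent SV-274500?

2039-11-14

Base term: filing date + 19 years → 20 March 2039.
Processing Delay Credit: +276 days → 21 December 2039.
Prosecution Delay Deduction: −37 days → 14 November 2039.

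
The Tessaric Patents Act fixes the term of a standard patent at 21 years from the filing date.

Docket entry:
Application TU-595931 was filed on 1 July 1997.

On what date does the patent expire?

2018-07-01

Filing date + 21 years → 1 July 2018.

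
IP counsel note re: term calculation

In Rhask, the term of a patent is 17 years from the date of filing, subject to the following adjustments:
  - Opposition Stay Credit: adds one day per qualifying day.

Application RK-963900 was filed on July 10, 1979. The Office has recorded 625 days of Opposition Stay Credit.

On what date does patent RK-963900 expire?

Base term: filing date + 17 years → 10 July 1996.
Opposition Stay Credit: +625 days → 27 March 1998.

1998-03-27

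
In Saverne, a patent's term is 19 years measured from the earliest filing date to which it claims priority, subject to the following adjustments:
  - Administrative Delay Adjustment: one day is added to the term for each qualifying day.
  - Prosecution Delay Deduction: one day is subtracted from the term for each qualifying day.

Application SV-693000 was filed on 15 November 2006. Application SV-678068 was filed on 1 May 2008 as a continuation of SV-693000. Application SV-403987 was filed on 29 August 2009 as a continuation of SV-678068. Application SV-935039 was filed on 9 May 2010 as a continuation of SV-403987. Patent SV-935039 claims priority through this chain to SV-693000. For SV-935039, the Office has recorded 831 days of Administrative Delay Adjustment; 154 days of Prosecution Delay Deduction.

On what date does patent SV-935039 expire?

September 23, 2027

Earliest priority filing: 15 November 2006.
Base term: 15 November 2006 + 19 years → 15 November 2025.
Administrative Delay Adjustment: +831 days → 24 February 2028.
Prosecution Delay Deduction: −154 days → 23 September 2027.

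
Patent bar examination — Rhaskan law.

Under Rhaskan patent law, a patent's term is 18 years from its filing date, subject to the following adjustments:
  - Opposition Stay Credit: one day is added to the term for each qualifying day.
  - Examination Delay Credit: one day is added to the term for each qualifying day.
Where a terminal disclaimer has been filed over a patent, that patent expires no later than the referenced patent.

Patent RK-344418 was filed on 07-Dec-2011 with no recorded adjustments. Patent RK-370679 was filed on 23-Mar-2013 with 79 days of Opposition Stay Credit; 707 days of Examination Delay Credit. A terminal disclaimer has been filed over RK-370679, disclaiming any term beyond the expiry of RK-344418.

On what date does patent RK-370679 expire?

Natural term of RK-370679:
  Base: filing + 18 years → 23 March 2031.
  Opposition Stay Credit: +79 days → 10 June 2031.
  Examination Delay Credit: +707 days → 17 May 2033.
Expiry of referenced patent RK-344418:
  Base: filing + 18 years → 7 December 2029.
Terminal disclaimer: RK-370679 expires on the earlier of 17 May 2033 and 7 December 2029.

December 7, 2029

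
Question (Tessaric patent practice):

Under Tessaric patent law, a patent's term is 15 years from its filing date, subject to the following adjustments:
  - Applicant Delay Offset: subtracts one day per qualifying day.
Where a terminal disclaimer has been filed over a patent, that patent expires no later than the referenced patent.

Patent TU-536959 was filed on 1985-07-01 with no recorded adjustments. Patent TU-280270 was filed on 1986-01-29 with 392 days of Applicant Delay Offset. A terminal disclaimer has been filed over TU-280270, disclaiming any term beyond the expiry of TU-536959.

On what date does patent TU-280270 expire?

2000-01-03

Natural term of TU-280270:
  Base: filing + 15 years → 29 January 2001.
  Applicant Delay Offset: −392 days → 3 January 2000.
Expiry of referenced patent TU-536959:
  Base: filing + 15 years → 1 July 2000.
Terminal disclaimer: TU-280270 expires on the earlier of 3 January 2000 and 1 July 2000.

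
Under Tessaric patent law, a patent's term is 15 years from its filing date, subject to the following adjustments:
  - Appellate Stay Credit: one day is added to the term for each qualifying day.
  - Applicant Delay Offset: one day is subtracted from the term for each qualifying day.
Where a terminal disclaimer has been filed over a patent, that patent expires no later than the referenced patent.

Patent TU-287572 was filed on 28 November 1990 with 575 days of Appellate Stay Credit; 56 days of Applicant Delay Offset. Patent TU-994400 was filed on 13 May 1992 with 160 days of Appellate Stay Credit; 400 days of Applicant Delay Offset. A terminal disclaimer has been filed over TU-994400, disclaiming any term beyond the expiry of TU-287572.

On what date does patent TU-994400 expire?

Natural term of TU-994400:
  Base: filing + 15 years → 13 May 2007.
  Appellate Stay Credit: +160 days → 20 October 2007.
  Applicant Delay Offset: −400 days → 15 September 2006.
Expiry of referenced patent TU-287572:
  Base: filing + 15 years → 28 November 2005.
  Appellate Stay Credit: +575 days → 26 June 2007.
  Applicant Delay Offset: −56 days → 1 May 2007.
Terminal disclaimer: TU-994400 expires on the earlier of 15 September 2006 and 1 May 2007.

September 15, 2006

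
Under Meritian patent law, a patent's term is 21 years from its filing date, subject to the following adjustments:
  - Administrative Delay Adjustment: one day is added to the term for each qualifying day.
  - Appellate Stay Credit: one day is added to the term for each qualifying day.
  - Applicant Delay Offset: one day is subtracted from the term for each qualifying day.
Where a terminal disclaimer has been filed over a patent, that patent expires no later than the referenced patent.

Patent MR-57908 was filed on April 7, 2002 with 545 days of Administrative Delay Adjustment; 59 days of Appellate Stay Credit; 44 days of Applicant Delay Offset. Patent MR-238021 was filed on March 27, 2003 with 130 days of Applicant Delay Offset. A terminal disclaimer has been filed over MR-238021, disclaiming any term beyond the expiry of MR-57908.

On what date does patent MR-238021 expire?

November 18, 2023

Natural term of MR-238021:
  Base: filing + 21 years → 27 March 2024.
  Applicant Delay Offset: −130 days → 18 November 2023.
Expiry of referenced patent MR-57908:
  Base: filing + 21 years → 7 April 2023.
  Administrative Delay Adjustment: +545 days → 3 October 2024.
  Appellate Stay Credit: +59 days → 1 December 2024.
  Applicant Delay Offset: −44 days → 18 October 2024.
Terminal disclaimer: MR-238021 expires on the earlier of 18 November 2023 and 18 October 2024.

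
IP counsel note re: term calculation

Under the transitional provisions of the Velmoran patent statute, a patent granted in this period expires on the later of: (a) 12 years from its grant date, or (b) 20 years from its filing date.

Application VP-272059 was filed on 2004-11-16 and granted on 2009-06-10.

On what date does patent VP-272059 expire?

(a) grant + 12 years → 10 June 2021.
(b) filing + 20 years → 16 November 2024.
Later of the two: 16 November 2024.

November 16, 2024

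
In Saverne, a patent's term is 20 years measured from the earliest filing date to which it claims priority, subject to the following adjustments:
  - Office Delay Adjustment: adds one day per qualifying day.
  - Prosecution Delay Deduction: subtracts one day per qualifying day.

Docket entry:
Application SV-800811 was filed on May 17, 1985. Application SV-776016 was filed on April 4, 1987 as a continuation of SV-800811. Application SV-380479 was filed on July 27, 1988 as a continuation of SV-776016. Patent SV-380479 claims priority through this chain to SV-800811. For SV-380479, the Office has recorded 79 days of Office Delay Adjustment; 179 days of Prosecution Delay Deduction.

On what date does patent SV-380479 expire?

2005-02-06

Earliest priority filing: 17 May 1985.
Base term: 17 May 1985 + 20 years → 17 May 2005.
Office Delay Adjustment: +79 days → 4 August 2005.
Prosecution Delay Deduction: −179 days → 6 February 2005.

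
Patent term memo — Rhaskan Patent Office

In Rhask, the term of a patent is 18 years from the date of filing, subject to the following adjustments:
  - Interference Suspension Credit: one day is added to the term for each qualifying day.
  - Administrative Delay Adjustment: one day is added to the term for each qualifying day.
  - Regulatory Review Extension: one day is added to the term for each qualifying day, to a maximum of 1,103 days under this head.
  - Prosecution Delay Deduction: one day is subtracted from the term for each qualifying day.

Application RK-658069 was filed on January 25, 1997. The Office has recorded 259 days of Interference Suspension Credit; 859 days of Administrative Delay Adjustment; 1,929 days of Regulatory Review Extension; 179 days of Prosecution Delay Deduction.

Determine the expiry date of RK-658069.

2020-08-28

Base term: filing date + 18 years → 25 January 2015.
Interference Suspension Credit: +259 days → 11 October 2015.
Administrative Delay Adjustment: +859 days → 16 February 2018.
Regulatory Review Extension: 1929 days claimed exceeds the 1103-day cap, so +1103 days → 23 February 2021.
Prosecution Delay Deduction: −179 days → 28 August 2020.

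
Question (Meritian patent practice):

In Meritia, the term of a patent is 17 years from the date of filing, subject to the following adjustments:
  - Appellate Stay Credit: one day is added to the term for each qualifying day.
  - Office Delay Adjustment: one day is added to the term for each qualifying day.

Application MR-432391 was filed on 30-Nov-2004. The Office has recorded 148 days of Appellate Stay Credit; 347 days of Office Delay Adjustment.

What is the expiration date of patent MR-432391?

Base term: filing date + 17 years → 30 November 2021.
Appellate Stay Credit: +148 days → 27 April 2022.
Office Delay Adjustment: +347 days → 9 April 2023.

April 9, 2023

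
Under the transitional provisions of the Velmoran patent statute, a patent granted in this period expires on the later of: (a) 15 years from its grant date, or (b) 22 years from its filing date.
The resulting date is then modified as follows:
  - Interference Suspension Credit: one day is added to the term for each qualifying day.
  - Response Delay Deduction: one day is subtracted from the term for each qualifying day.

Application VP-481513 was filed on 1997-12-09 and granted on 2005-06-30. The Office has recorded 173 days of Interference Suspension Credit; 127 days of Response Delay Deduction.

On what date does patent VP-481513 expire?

(a) grant + 15 years → 30 June 2020.
(b) filing + 22 years → 9 December 2019.
Later of the two: 30 June 2020.
Interference Suspension Credit: +173 days → 20 December 2020.
Response Delay Deduction: −127 days → 15 August 2020.

2020-08-15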